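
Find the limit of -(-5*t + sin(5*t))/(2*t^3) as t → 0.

Direct substitution gives 0/0.
Apply L'Hôpital: lim (5*cos(5*t) - 5)/(-6*t^2), still 0/0.
Apply L'Hôpital: lim (-25*sin(5*t))/(-12*t), still 0/0.
After 3 applications of L'Hôpital's rule the quotient is (-125*cos(5*t))/(-12); substituting t = 0 gives 125/12.

125/12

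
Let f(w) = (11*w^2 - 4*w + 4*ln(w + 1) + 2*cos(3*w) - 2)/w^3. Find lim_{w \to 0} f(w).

4/3

Substitution gives 0/0 (the numerator vanishes to order 3).
Expand each term to order w^3: the coefficient of w^3 in 4·ln(1 + w) is 4/3 and in 2·cos(3w) is 0.
Lower-order terms cancel with the polynomial part, so the numerator is (4/3)·w^3 + o(w^3), and the limit is (4/3)/(1) = 4/3.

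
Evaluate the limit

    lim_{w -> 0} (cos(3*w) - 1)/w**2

Direct substitution gives 0/0.
Apply L'Hôpital: lim (-3*sin(3*w))/(2*w), still 0/0.
After 2 applications of L'Hôpital's rule the quotient is (-9*cos(3*w))/(2); substituting w = 0 gives -9/2.

-9/2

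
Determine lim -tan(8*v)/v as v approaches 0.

-8

Substitution gives 0/0.
Since tan(u)/u → 1 as u → 0, tan(8v)/(8v) → 1 and the limit is 8/(-1) = -8.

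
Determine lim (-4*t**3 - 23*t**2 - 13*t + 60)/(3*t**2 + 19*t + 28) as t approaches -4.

Direct substitution gives 0/0, so factor. Both numerator and denominator have (t + 4) as a factor.
After cancelling, the expression reduces to (-4*t^2 - 7*t + 15)/(3*t + 7).
Substituting t = -4 gives 21/5.

21/5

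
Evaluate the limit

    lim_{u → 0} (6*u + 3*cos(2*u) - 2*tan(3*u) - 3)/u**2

-6

Substitution gives 0/0 (the numerator vanishes to order 2).
Expand each term to order u^2: the coefficient of u^2 in -2·tan(3u) is 0 and in 3·cos(2u) is -6.
Lower-order terms cancel with the polynomial part, so the numerator is (-6)·u^2 + o(u^2), and the limit is (-6)/(1) = -6.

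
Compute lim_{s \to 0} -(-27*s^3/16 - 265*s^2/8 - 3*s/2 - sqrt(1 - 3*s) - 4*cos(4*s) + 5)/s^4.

Substitution gives 0/0; apply L'Hôpital's rule 4 times.
After differentiating numerator and denominator 4 times the quotient is (-1024*cos(4*s) + 1215/(16*(1 - 3*s)^(7/2)))/(-24); at s = 0 this is 15169/384.

15169/384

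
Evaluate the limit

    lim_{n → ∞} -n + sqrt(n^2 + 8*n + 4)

An ∞ − ∞ form. Rationalising with the conjugate, the difference becomes (8n + 4) / (√(n^2 + 8*n + 4) + n).
For large n the denominator behaves like 2·n, so the quotient tends to 8/2 = 4.

4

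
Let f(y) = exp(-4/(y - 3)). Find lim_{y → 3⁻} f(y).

As y → 3⁻, -4/(y - 3) → +∞, so e^(-4/(y - 3)) → ∞.

∞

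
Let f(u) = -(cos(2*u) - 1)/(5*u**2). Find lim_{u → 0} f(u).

Direct substitution gives 0/0.
Apply L'Hôpital: lim (-2*sin(2*u))/(-10*u), still 0/0.
After 2 applications of L'Hôpital's rule the quotient is (-4*cos(2*u))/(-10); substituting u = 0 gives 2/5.

2/5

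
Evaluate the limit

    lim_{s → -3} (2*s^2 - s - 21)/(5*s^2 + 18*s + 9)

13/12

Since s = -3 makes numerator and denominator zero, (s + 3) divides both.
Cancelling it gives (2*s - 7)/(5*s + 3); now plug in s = -3 to get 13/12.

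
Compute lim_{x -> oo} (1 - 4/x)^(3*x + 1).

Let L be the limit and take ln: ln L = lim (3x + 1)·ln(1 - 4/x) = lim (3x + 1)·(-4/x + O(1/x²)) = -12.
Hence L = e^(-12).

e^(-12)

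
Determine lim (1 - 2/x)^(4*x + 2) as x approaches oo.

e^(-8)

Let L be the limit and take ln: ln L = lim (4x + 2)·ln(1 - 2/x) = lim (4x + 2)·(-2/x + O(1/x²)) = -8.
Hence L = e^(-8).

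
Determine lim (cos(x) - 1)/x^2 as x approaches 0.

-1/2

Direct substitution gives 0/0.
Apply L'Hôpital: lim (-sin(x))/(2*x), still 0/0.
After 2 applications of L'Hôpital's rule the quotient is (-cos(x))/(2); substituting x = 0 gives -1/2.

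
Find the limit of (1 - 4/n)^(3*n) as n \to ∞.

Write it as [(1 - 4/n)^n]^(3) · (1 - 4/n)^(0). The bracketed term tends to e^(-4) and the second factor to 1, so the limit is e^(-12).

e^(-12)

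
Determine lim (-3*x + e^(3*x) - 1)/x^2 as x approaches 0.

9/2

Direct substitution gives 0/0.
Apply L'Hôpital: lim (3*e^(3*x) - 3)/(2*x), still 0/0.
After 2 applications of L'Hôpital's rule the quotient is (9*e^(3*x))/(2); substituting x = 0 gives 9/2.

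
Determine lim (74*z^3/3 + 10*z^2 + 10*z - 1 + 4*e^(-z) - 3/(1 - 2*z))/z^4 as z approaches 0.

Substitution gives 0/0 (the numerator vanishes to order 4).
Expand each term to order z^4: the coefficient of z^4 in 4·e^(-z) is 1/6 and in -3·1/(1 - 2z) is -48.
Lower-order terms cancel with the polynomial part, so the numerator is (-287/6)·z^4 + o(z^4), and the limit is (-287/6)/(1) = -287/6.

-287/6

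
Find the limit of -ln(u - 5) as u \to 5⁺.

∞

As u → 5⁺, u - 5 → 0⁺ and ln(u - 5) → −∞.
Multiplying by -1 gives ∞.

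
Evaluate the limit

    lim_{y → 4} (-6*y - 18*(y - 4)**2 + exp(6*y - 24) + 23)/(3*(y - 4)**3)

Direct substitution gives 0/0.
Apply L'Hôpital: lim (-36*y + 6*e^(6*y - 24) + 138)/(9*(y - 4)^2), still 0/0.
Apply L'Hôpital: lim (36*e^(6*y - 24) - 36)/(18*y - 72), still 0/0.
After 3 applications of L'Hôpital's rule the quotient is (216*e^(6*y - 24))/(18); substituting y = 4 gives 12.

12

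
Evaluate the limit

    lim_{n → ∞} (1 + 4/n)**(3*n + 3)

e^(12)

The base → 1 and the exponent → ∞: a 1^∞ form.
Take logarithms: (3n + 3)·ln(1 + 4/n). Since ln(1+u) ~ u for small u, this behaves like (3n)·(4/n) → 12.
So the limit is e^(12).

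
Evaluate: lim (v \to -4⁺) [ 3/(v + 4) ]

∞

As v → -4⁺, (v + 4) → 0⁺, so (v + 4)^1 → 0⁺ and 3/(v + 4)^1 → ∞.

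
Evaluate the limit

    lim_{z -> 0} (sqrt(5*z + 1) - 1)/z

A 0/0 form; rationalise with √(1 + 5z) + √1. This collapses the numerator to 5z, leaving 5/(√(1 + 5z) + √1) → 5/(2√1) = 5/2.

5/2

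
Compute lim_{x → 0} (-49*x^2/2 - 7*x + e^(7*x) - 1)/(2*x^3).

343/12

Direct substitution gives 0/0.
Apply L'Hôpital: lim (-49*x + 7*e^(7*x) - 7)/(6*x^2), still 0/0.
Apply L'Hôpital: lim (49*e^(7*x) - 49)/(12*x), still 0/0.
After 3 applications of L'Hôpital's rule the quotient is (343*e^(7*x))/(12); substituting x = 0 gives 343/12.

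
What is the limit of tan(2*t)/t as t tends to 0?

2

Substitution gives 0/0.
Since tan(u)/u → 1 as u → 0, tan(2t)/(2t) → 1 and the limit is 2.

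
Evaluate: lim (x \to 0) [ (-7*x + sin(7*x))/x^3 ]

-343/6

Direct substitution gives 0/0.
Apply L'Hôpital: lim (7*cos(7*x) - 7)/(3*x^2), still 0/0.
Apply L'Hôpital: lim (-49*sin(7*x))/(6*x), still 0/0.
After 3 applications of L'Hôpital's rule the quotient is (-343*cos(7*x))/(6); substituting x = 0 gives -343/6.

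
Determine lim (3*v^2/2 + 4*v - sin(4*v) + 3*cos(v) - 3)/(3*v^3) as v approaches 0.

Substitution gives 0/0; apply L'Hôpital's rule 3 times.
After differentiating numerator and denominator 3 times the quotient is (3*sin(v) + 64*cos(4*v))/(18); at v = 0 this is 32/9.

32/9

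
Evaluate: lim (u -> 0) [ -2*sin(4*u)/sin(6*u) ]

-4/3

Substitution gives 0/0.
Divide numerator and denominator by u: sin(4u)/u → 4 and sin(6u)/u → 6, so the limit is -2·4/6 = -4/3.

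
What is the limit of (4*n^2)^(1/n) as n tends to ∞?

1

Base → ∞ and exponent → 0: an ∞^0 form.
Take logs: (1/n)·ln(4·n^2) = (ln 4 + 2·ln n)/n → 0.
So the limit is e^0 = 1.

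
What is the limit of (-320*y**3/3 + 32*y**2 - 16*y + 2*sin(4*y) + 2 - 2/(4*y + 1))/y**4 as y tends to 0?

Substitution gives 0/0 (the numerator vanishes to order 4).
Expand each term to order y^4: the coefficient of y^4 in -2·1/(1 + 4y) is -512 and in 2·sin(4y) is 0.
Lower-order terms cancel with the polynomial part, so the numerator is (-512)·y^4 + o(y^4), and the limit is (-512)/(1) = -512.

-512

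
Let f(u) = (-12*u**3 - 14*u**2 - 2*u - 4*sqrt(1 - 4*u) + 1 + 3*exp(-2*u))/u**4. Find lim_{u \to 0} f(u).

Substitution gives 0/0 (the numerator vanishes to order 4).
Expand each term to order u^4: the coefficient of u^4 in -4·√(1 - 4u) is 40 and in 3·e^(-2u) is 2.
Lower-order terms cancel with the polynomial part, so the numerator is (42)·u^4 + o(u^4), and the limit is (42)/(1) = 42.

42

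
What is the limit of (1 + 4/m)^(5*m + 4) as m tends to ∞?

e^(20)

Write it as [(1 + 4/m)^m]^(5) · (1 + 4/m)^(4). The bracketed term tends to e^(4) and the second factor to 1, so the limit is e^(20).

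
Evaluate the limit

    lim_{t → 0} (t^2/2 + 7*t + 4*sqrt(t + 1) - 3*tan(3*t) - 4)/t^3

-107/4

Substitution gives 0/0; apply L'Hôpital's rule 3 times.
After differentiating numerator and denominator 3 times the quotient is (3*(432*(t + 1)^(5/2)*(cos(6*t) - 2)/(cos(6*t) + 1)^2 + 1)/(2*(t + 1)^(5/2)))/(6); at t = 0 this is -107/4.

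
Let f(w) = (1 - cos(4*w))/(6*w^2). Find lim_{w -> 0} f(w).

Substitution gives 0/0.
Use (1 − cos u)/u² → 1/2 with u = 4w: the limit is 4²/(2·6) = 4/3.

4/3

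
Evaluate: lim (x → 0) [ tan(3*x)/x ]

3

Substitution gives 0/0.
Since tan(u)/u → 1 as u → 0, tan(3x)/(3x) → 1 and the limit is 3.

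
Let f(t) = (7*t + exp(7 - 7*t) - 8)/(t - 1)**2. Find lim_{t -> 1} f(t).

49/2

Direct substitution gives 0/0.
Apply L'Hôpital: lim (7 - 7*e^(7 - 7*t))/(2*t - 2), still 0/0.
After 2 applications of L'Hôpital's rule the quotient is (49*e^(7 - 7*t))/(2); substituting t = 1 gives 49/2.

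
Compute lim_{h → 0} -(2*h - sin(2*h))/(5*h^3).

-4/15

Direct substitution gives 0/0.
Apply L'Hôpital: lim (2 - 2*cos(2*h))/(-15*h^2), still 0/0.
Apply L'Hôpital: lim (4*sin(2*h))/(-30*h), still 0/0.
After 3 applications of L'Hôpital's rule the quotient is (8*cos(2*h))/(-30); substituting h = 0 gives -4/15.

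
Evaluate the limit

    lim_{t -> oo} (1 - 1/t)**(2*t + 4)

Write it as [(1 - 1/t)^t]^(2) · (1 - 1/t)^(4). The bracketed term tends to e^(-1) and the second factor to 1, so the limit is e^(-2).

e^(-2)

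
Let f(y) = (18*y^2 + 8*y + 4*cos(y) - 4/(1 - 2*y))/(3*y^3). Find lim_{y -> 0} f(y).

-32/3

Substitution gives 0/0 (the numerator vanishes to order 3).
Expand each term to order y^3: the coefficient of y^3 in 4·cos(y) is 0 and in -4·1/(1 - 2y) is -32.
Lower-order terms cancel with the polynomial part, so the numerator is (-32)·y^3 + o(y^3), and the limit is (-32)/(3) = -32/3.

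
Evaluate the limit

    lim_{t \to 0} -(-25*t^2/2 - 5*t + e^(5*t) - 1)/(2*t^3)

Direct substitution gives 0/0.
Apply L'Hôpital: lim (-25*t + 5*e^(5*t) - 5)/(-6*t^2), still 0/0.
Apply L'Hôpital: lim (25*e^(5*t) - 25)/(-12*t), still 0/0.
After 3 applications of L'Hôpital's rule the quotient is (125*e^(5*t))/(-12); substituting t = 0 gives -125/12.

-125/12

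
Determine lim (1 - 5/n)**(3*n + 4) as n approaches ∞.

e^(-15)

The base → 1 and the exponent → ∞: a 1^∞ form.
Take logarithms: (3n + 4)·ln(1 - 5/n). Since ln(1+u) ~ u for small u, this behaves like (3n)·(-5/n) → -15.
So the limit is e^(-15).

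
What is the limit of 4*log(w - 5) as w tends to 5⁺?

-∞

As w → 5⁺, w - 5 → 0⁺ and ln(w - 5) → −∞.
Multiplying by 4 gives -∞.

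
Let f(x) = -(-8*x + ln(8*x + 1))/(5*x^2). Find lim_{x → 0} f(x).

32/5

Direct substitution gives 0/0.
Apply L'Hôpital: lim (-8 + 8/(8*x + 1))/(-10*x), still 0/0.
After 2 applications of L'Hôpital's rule the quotient is (-64/(8*x + 1)^2)/(-10); substituting x = 0 gives 32/5.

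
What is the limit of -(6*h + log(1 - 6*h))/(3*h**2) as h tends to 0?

Direct substitution gives 0/0.
Apply L'Hôpital: lim (6 - 6/(1 - 6*h))/(-6*h), still 0/0.
After 2 applications of L'Hôpital's rule the quotient is (-36/(1 - 6*h)^2)/(-6); substituting h = 0 gives 6.

6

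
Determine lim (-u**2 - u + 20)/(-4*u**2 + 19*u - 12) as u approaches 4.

9/13

Direct substitution gives 0/0, so factor. Both numerator and denominator have (u - 4) as a factor.
After cancelling, the expression reduces to (-u - 5)/(3 - 4*u).
Substituting u = 4 gives 9/13.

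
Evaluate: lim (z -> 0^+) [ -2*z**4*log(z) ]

This is a 0·(−∞) form. Rewrite as -2·ln(z) / z^(−4) and apply L'Hôpital:
the derivative quotient is -2·(1/z) / (−4·z^(−5)) = (2/4)·z^4 → 0.

0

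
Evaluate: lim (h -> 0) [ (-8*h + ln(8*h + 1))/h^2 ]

-32

Direct substitution gives 0/0.
Apply L'Hôpital: lim (-8 + 8/(8*h + 1))/(2*h), still 0/0.
After 2 applications of L'Hôpital's rule the quotient is (-64/(8*h + 1)^2)/(2); substituting h = 0 gives -32.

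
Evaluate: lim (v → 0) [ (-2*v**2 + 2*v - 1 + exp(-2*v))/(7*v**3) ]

-4/21

Direct substitution gives 0/0.
Apply L'Hôpital: lim (-4*v + 2 - 2*e^(-2*v))/(21*v^2), still 0/0.
Apply L'Hôpital: lim (-4 + 4*e^(-2*v))/(42*v), still 0/0.
After 3 applications of L'Hôpital's rule the quotient is (-8*e^(-2*v))/(42); substituting v = 0 gives -4/21.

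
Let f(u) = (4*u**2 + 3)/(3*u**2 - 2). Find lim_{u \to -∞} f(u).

Numerator and denominator both have degree 2.
Dividing every term by u^2, all lower-order terms vanish and the limit is the ratio of leading coefficients, 4/(3) = 4/3.

4/3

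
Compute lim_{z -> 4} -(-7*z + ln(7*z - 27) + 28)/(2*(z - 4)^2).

Direct substitution gives 0/0.
Apply L'Hôpital: lim (-7 + 7/(7*z - 27))/(16 - 4*z), still 0/0.
After 2 applications of L'Hôpital's rule the quotient is (-49/(7*z - 27)^2)/(-4); substituting z = 4 gives 49/4.

49/4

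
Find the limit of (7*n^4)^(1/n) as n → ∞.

1

Base → ∞ and exponent → 0: an ∞^0 form.
Take logs: (1/n)·ln(7·n^4) = (ln 7 + 4·ln n)/n → 0.
So the limit is e^0 = 1.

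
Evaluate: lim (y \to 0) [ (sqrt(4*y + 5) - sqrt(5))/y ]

A 0/0 form; rationalise with √(5 + 4y) + √5. This collapses the numerator to 4y, leaving 4/(√(5 + 4y) + √5) → 4/(2√5) = 2*√(5)/5.

2*√(5)/5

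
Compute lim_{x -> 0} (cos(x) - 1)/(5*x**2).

-1/10

Direct substitution gives 0/0.
Apply L'Hôpital: lim (-sin(x))/(10*x), still 0/0.
After 2 applications of L'Hôpital's rule the quotient is (-cos(x))/(10); substituting x = 0 gives -1/10.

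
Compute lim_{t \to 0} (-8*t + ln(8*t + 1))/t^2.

Direct substitution gives 0/0.
Apply L'Hôpital: lim (-8 + 8/(8*t + 1))/(2*t), still 0/0.
After 2 applications of L'Hôpital's rule the quotient is (-64/(8*t + 1)^2)/(2); substituting t = 0 gives -32.

-32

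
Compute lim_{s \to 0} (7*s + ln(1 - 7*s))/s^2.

-49/2

Direct substitution gives 0/0.
Apply L'Hôpital: lim (7 - 7/(1 - 7*s))/(2*s), still 0/0.
After 2 applications of L'Hôpital's rule the quotient is (-49/(1 - 7*s)^2)/(2); substituting s = 0 gives -49/2.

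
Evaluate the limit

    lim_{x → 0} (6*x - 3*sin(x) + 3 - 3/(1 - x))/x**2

Substitution gives 0/0 (the numerator vanishes to order 2).
Expand each term to order x^2: the coefficient of x^2 in -3·sin(x) is 0 and in -3·1/(1 - x) is -3.
Lower-order terms cancel with the polynomial part, so the numerator is (-3)·x^2 + o(x^2), and the limit is (-3)/(1) = -3.

-3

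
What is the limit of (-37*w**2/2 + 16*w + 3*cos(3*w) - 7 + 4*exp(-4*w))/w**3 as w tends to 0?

Substitution gives 0/0; apply L'Hôpital's rule 3 times.
After differentiating numerator and denominator 3 times the quotient is (81*sin(3*w) - 256*e^(-4*w))/(6); at w = 0 this is -128/3.

-128/3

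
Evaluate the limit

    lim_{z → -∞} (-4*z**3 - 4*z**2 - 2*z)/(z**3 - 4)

-4

Numerator and denominator both have degree 3.
Dividing every term by z^3, all lower-order terms vanish and the limit is the ratio of leading coefficients, -4/(1) = -4.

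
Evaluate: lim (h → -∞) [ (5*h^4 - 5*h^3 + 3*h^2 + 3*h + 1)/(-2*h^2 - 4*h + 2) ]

The numerator has higher degree (4 > 2); the quotient behaves like (5/(-2))·h^2 for large |h|.
As h → −∞ this diverges to -∞.

-∞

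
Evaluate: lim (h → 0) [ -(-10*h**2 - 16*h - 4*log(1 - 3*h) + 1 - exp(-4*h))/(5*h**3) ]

Substitution gives 0/0 (the numerator vanishes to order 3).
Expand each term to order h^3: the coefficient of h^3 in -4·ln(1 - 3h) is 36 and in −e^(-4h) is 32/3.
Lower-order terms cancel with the polynomial part, so the numerator is (140/3)·h^3 + o(h^3), and the limit is (140/3)/(-5) = -28/3.

-28/3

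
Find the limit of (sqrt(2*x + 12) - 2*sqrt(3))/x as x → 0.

√(3)/6

A 0/0 form; rationalise with √(12 + 2x) + √12. This collapses the numerator to 2x, leaving 2/(√(12 + 2x) + √12) → 2/(2√12) = √(3)/6.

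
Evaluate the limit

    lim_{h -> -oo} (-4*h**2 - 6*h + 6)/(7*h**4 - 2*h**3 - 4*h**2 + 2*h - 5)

0

The denominator has degree 4 and the numerator degree 2. Dividing numerator and denominator by h^4 sends every term to 0 except the leading denominator term, so the limit is 0.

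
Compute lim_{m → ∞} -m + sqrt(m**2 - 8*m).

An ∞ − ∞ form. Rationalising with the conjugate, the difference becomes (-8m) / (√(m^2 - 8*m) + m).
For large m the denominator behaves like 2·m, so the quotient tends to -8/2 = -4.

-4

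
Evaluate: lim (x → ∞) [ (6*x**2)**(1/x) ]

1

Base → ∞ and exponent → 0: an ∞^0 form.
Take logs: (1/x)·ln(6·x^2) = (ln 6 + 2·ln x)/x → 0.
So the limit is e^0 = 1.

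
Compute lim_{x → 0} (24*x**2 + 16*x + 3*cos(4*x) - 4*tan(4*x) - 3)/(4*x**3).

-64/3

Substitution gives 0/0 (the numerator vanishes to order 3).
Expand each term to order x^3: the coefficient of x^3 in 3·cos(4x) is 0 and in -4·tan(4x) is -256/3.
Lower-order terms cancel with the polynomial part, so the numerator is (-256/3)·x^3 + o(x^3), and the limit is (-256/3)/(4) = -64/3.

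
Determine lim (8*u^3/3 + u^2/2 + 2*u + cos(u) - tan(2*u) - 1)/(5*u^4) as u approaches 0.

Substitution gives 0/0 (the numerator vanishes to order 4).
Expand each term to order u^4: the coefficient of u^4 in −tan(2u) is 0 and in cos(u) is 1/24.
Lower-order terms cancel with the polynomial part, so the numerator is (1/24)·u^4 + o(u^4), and the limit is (1/24)/(5) = 1/120.

1/120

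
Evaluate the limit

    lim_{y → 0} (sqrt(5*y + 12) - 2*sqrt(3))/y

Substitution gives 0/0. Multiply numerator and denominator by the conjugate √(12 + 5y) + √12.
The numerator becomes (12 + 5y) − 12 = 5y, so the expression simplifies to 5/(√(12 + 5y) + √12).
Letting y → 0 gives 5/(2√12) = 5*√(3)/12.

5*√(3)/12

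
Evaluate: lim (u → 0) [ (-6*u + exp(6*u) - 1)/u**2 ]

Direct substitution gives 0/0.
Apply L'Hôpital: lim (6*e^(6*u) - 6)/(2*u), still 0/0.
After 2 applications of L'Hôpital's rule the quotient is (36*e^(6*u))/(2); substituting u = 0 gives 18.

18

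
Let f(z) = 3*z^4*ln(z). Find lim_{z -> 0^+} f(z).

This is a 0·(−∞) form. Rewrite as 3·ln(z) / z^(−4) and apply L'Hôpital:
the derivative quotient is 3·(1/z) / (−4·z^(−5)) = (-3/4)·z^4 → 0.

0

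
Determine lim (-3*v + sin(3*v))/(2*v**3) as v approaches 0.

Direct substitution gives 0/0.
Apply L'Hôpital: lim (3*cos(3*v) - 3)/(6*v^2), still 0/0.
Apply L'Hôpital: lim (-9*sin(3*v))/(12*v), still 0/0.
After 3 applications of L'Hôpital's rule the quotient is (-27*cos(3*v))/(12); substituting v = 0 gives -9/4.

-9/4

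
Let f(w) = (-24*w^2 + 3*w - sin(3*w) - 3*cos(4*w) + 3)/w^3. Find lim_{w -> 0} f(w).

9/2

Substitution gives 0/0 (the numerator vanishes to order 3).
Expand each term to order w^3: the coefficient of w^3 in −sin(3w) is 9/2 and in -3·cos(4w) is 0.
Lower-order terms cancel with the polynomial part, so the numerator is (9/2)·w^3 + o(w^3), and the limit is (9/2)/(1) = 9/2.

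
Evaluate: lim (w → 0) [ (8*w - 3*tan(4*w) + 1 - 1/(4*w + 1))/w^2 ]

-16

Substitution gives 0/0 (the numerator vanishes to order 2).
Expand each term to order w^2: the coefficient of w^2 in -3·tan(4w) is 0 and in −1/(1 + 4w) is -16.
Lower-order terms cancel with the polynomial part, so the numerator is (-16)·w^2 + o(w^2), and the limit is (-16)/(1) = -16.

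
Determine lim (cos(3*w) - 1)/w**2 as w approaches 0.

-9/2

Direct substitution gives 0/0.
Apply L'Hôpital: lim (-3*sin(3*w))/(2*w), still 0/0.
After 2 applications of L'Hôpital's rule the quotient is (-9*cos(3*w))/(2); substituting w = 0 gives -9/2.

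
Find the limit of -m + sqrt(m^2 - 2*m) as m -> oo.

-1

This has the form ∞ − ∞. Multiply and divide by the conjugate √(m^2 - 2*m) + m.
That gives (-2m) / (√(m^2 - 2*m) + m).
Divide numerator and denominator by m: the limit is -2/(2·1) = -1.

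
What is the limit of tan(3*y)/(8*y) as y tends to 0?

3/8

Substitution gives 0/0.
Since tan(u)/u → 1 as u → 0, tan(3y)/(3y) → 1 and the limit is 3/8.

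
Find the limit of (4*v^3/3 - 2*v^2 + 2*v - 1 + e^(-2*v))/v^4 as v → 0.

Direct substitution gives 0/0.
Apply L'Hôpital: lim (4*v^2 - 4*v + 2 - 2*e^(-2*v))/(4*v^3), still 0/0.
Apply L'Hôpital: lim (8*v - 4 + 4*e^(-2*v))/(12*v^2), still 0/0.
Apply L'Hôpital: lim (8 - 8*e^(-2*v))/(24*v), still 0/0.
After 4 applications of L'Hôpital's rule the quotient is (16*e^(-2*v))/(24); substituting v = 0 gives 2/3.

2/3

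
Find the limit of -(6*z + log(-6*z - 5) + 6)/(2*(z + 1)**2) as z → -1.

Direct substitution gives 0/0.
Apply L'Hôpital: lim (6 - 6/(-6*z - 5))/(-4*z - 4), still 0/0.
After 2 applications of L'Hôpital's rule the quotient is (-36/(-6*z - 5)^2)/(-4); substituting z = -1 gives 9.

9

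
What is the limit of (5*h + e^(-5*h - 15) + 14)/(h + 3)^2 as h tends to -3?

Direct substitution gives 0/0.
Apply L'Hôpital: lim (5 - 5*e^(-5*h - 15))/(2*h + 6), still 0/0.
After 2 applications of L'Hôpital's rule the quotient is (25*e^(-5*h - 15))/(2); substituting h = -3 gives 25/2.

25/2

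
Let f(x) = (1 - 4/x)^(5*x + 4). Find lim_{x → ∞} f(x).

e^(-20)

Write it as [(1 - 4/x)^x]^(5) · (1 - 4/x)^(4). The bracketed term tends to e^(-4) and the second factor to 1, so the limit is e^(-20).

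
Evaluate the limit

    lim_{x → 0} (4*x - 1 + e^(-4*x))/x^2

Direct substitution gives 0/0.
Apply L'Hôpital: lim (4 - 4*e^(-4*x))/(2*x), still 0/0.
After 2 applications of L'Hôpital's rule the quotient is (16*e^(-4*x))/(2); substituting x = 0 gives 8.

8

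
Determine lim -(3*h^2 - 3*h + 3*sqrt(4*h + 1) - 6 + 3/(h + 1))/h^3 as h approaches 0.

-9

Substitution gives 0/0; apply L'Hôpital's rule 3 times.
After differentiating numerator and denominator 3 times the quotient is (72/(4*h + 1)^(5/2) - 18/(h + 1)^4)/(-6); at h = 0 this is -9.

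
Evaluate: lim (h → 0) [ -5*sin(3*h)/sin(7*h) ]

Substitution gives 0/0.
Divide numerator and denominator by h: sin(3h)/h → 3 and sin(7h)/h → 7, so the limit is -5·3/7 = -15/7.

-15/7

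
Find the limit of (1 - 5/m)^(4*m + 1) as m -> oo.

e^(-20)

Write it as [(1 - 5/m)^m]^(4) · (1 - 5/m)^(1). The bracketed term tends to e^(-5) and the second factor to 1, so the limit is e^(-20).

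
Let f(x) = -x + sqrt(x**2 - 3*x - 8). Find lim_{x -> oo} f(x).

-3/2

An ∞ − ∞ form. Rationalising with the conjugate, the difference becomes (-3x - 8) / (√(x^2 - 3*x - 8) + x).
For large x the denominator behaves like 2·x, so the quotient tends to -3/2 = -3/2.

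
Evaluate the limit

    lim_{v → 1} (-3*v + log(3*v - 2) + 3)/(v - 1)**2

Direct substitution gives 0/0.
Apply L'Hôpital: lim (-3 + 3/(3*v - 2))/(2*v - 2), still 0/0.
After 2 applications of L'Hôpital's rule the quotient is (-9/(3*v - 2)^2)/(2); substituting v = 1 gives -9/2.

-9/2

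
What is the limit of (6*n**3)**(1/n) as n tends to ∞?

Base → ∞ and exponent → 0: an ∞^0 form.
Take logs: (1/n)·ln(6·n^3) = (ln 6 + 3·ln n)/n → 0.
So the limit is e^0 = 1.

1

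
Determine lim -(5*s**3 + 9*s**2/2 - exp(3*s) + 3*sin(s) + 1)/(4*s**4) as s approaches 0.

Substitution gives 0/0 (the numerator vanishes to order 4).
Expand each term to order s^4: the coefficient of s^4 in 3·sin(s) is 0 and in −e^(3s) is -27/8.
Lower-order terms cancel with the polynomial part, so the numerator is (-27/8)·s^4 + o(s^4), and the limit is (-27/8)/(-4) = 27/32.

27/32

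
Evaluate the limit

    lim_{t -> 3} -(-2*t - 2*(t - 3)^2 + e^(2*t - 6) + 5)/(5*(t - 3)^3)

-4/15

Direct substitution gives 0/0.
Apply L'Hôpital: lim (-4*t + 2*e^(2*t - 6) + 10)/(-15*(t - 3)^2), still 0/0.
Apply L'Hôpital: lim (4*e^(2*t - 6) - 4)/(90 - 30*t), still 0/0.
After 3 applications of L'Hôpital's rule the quotient is (8*e^(2*t - 6))/(-30); substituting t = 3 gives -4/15.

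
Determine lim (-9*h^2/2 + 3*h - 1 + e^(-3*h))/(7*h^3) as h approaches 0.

-9/14

Direct substitution gives 0/0.
Apply L'Hôpital: lim (-9*h + 3 - 3*e^(-3*h))/(21*h^2), still 0/0.
Apply L'Hôpital: lim (-9 + 9*e^(-3*h))/(42*h), still 0/0.
After 3 applications of L'Hôpital's rule the quotient is (-27*e^(-3*h))/(42); substituting h = 0 gives -9/14.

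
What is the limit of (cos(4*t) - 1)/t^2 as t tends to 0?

Direct substitution gives 0/0.
Apply L'Hôpital: lim (-4*sin(4*t))/(2*t), still 0/0.
After 2 applications of L'Hôpital's rule the quotient is (-16*cos(4*t))/(2); substituting t = 0 gives -8.

-8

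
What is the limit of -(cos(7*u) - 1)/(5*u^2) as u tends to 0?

49/10

Direct substitution gives 0/0.
Apply L'Hôpital: lim (-7*sin(7*u))/(-10*u), still 0/0.
After 2 applications of L'Hôpital's rule the quotient is (-49*cos(7*u))/(-10); substituting u = 0 gives 49/10.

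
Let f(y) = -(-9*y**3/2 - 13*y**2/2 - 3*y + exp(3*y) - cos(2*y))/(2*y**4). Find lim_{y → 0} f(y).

Substitution gives 0/0; apply L'Hôpital's rule 4 times.
After differentiating numerator and denominator 4 times the quotient is (81*e^(3*y) - 16*cos(2*y))/(-48); at y = 0 this is -65/48.

-65/48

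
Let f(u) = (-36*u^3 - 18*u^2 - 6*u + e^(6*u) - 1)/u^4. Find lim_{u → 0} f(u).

Direct substitution gives 0/0.
Apply L'Hôpital: lim (-108*u^2 - 36*u + 6*e^(6*u) - 6)/(4*u^3), still 0/0.
Apply L'Hôpital: lim (-216*u + 36*e^(6*u) - 36)/(12*u^2), still 0/0.
Apply L'Hôpital: lim (216*e^(6*u) - 216)/(24*u), still 0/0.
After 4 applications of L'Hôpital's rule the quotient is (1296*e^(6*u))/(24); substituting u = 0 gives 54.

54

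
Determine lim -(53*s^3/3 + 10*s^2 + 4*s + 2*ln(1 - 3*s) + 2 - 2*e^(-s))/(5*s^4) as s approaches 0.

Substitution gives 0/0 (the numerator vanishes to order 4).
Expand each term to order s^4: the coefficient of s^4 in -2·e^(-s) is -1/12 and in 2·ln(1 - 3s) is -81/2.
Lower-order terms cancel with the polynomial part, so the numerator is (-487/12)·s^4 + o(s^4), and the limit is (-487/12)/(-5) = 487/60.

487/60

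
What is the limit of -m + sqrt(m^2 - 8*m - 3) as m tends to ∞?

This has the form ∞ − ∞. Multiply and divide by the conjugate √(m^2 - 8*m - 3) + m.
That gives (-8m - 3) / (√(m^2 - 8*m - 3) + m).
Divide numerator and denominator by m: the limit is -8/(2·1) = -4.

-4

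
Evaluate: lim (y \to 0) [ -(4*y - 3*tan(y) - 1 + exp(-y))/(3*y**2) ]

Substitution gives 0/0; apply L'Hôpital's rule 2 times.
After differentiating numerator and denominator 2 times the quotient is (-6*tan(y)/cos(y)^2 + e^(-y))/(-6); at y = 0 this is -1/6.

-1/6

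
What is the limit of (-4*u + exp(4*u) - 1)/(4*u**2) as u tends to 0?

2

Direct substitution gives 0/0.
Apply L'Hôpital: lim (4*e^(4*u) - 4)/(8*u), still 0/0.
After 2 applications of L'Hôpital's rule the quotient is (16*e^(4*u))/(8); substituting u = 0 gives 2.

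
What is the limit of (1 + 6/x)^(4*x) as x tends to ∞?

Let L be the limit and take ln: ln L = lim (4x)·ln(1 + 6/x) = lim (4x)·(6/x + O(1/x²)) = 24.
Hence L = e^(24).

e^(24)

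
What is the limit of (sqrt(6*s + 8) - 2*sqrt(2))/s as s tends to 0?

A 0/0 form; rationalise with √(8 + 6s) + √8. This collapses the numerator to 6s, leaving 6/(√(8 + 6s) + √8) → 6/(2√8) = 3*√(2)/4.

3*√(2)/4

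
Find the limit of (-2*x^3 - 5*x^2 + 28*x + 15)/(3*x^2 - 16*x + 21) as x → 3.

-28

Direct substitution gives 0/0, so factor. Both numerator and denominator have (x - 3) as a factor.
After cancelling, the expression reduces to (-2*x^2 - 11*x - 5)/(3*x - 7).
Substituting x = 3 gives -28.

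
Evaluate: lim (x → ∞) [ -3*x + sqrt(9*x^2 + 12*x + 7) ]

2

This has the form ∞ − ∞. Multiply and divide by the conjugate √(9*x^2 + 12*x + 7) + 3x.
That gives (12x + 7) / (√(9*x^2 + 12*x + 7) + 3x).
Divide numerator and denominator by x: the limit is 12/(2·3) = 2.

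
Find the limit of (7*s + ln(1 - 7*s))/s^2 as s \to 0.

-49/2

Direct substitution gives 0/0.
Apply L'Hôpital: lim (7 - 7/(1 - 7*s))/(2*s), still 0/0.
After 2 applications of L'Hôpital's rule the quotient is (-49/(1 - 7*s)^2)/(2); substituting s = 0 gives -49/2.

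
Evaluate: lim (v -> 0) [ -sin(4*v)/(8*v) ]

Substitution gives 0/0.
Write it as (4/(-8))·sin(4v)/(4v); since sin(u)/u → 1, the limit is -1/2.

-1/2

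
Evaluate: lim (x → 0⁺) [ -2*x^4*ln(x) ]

0

This is a 0·(−∞) form. Rewrite as -2·ln(x) / x^(−4) and apply L'Hôpital:
the derivative quotient is -2·(1/x) / (−4·x^(−5)) = (2/4)·x^4 → 0.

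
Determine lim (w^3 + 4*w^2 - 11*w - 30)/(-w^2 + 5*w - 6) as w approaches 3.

-40

Direct substitution gives 0/0, so factor. Both numerator and denominator have (w - 3) as a factor.
After cancelling, the expression reduces to (w^2 + 7*w + 10)/(2 - w).
Substituting w = 3 gives -40.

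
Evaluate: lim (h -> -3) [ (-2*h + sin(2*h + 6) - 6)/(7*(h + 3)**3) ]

Direct substitution gives 0/0.
Apply L'Hôpital: lim (2*cos(2*h + 6) - 2)/(21*(h + 3)^2), still 0/0.
Apply L'Hôpital: lim (-4*sin(2*h + 6))/(42*h + 126), still 0/0.
After 3 applications of L'Hôpital's rule the quotient is (-8*cos(2*h + 6))/(42); substituting h = -3 gives -4/21.

-4/21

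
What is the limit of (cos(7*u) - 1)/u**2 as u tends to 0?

-49/2

Direct substitution gives 0/0.
Apply L'Hôpital: lim (-7*sin(7*u))/(2*u), still 0/0.
After 2 applications of L'Hôpital's rule the quotient is (-49*cos(7*u))/(2); substituting u = 0 gives -49/2.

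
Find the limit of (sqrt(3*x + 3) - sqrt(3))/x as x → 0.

Substitution gives 0/0. Multiply numerator and denominator by the conjugate √(3 + 3x) + √3.
The numerator becomes (3 + 3x) − 3 = 3x, so the expression simplifies to 3/(√(3 + 3x) + √3).
Letting x → 0 gives 3/(2√3) = √(3)/2.

√(3)/2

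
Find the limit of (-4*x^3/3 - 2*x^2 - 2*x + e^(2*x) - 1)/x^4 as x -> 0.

2/3

Direct substitution gives 0/0.
Apply L'Hôpital: lim (-4*x^2 - 4*x + 2*e^(2*x) - 2)/(4*x^3), still 0/0.
Apply L'Hôpital: lim (-8*x + 4*e^(2*x) - 4)/(12*x^2), still 0/0.
Apply L'Hôpital: lim (8*e^(2*x) - 8)/(24*x), still 0/0.
After 4 applications of L'Hôpital's rule the quotient is (16*e^(2*x))/(24); substituting x = 0 gives 2/3.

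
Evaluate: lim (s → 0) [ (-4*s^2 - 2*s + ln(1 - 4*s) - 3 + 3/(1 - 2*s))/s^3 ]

8/3

Substitution gives 0/0; apply L'Hôpital's rule 3 times.
After differentiating numerator and denominator 3 times the quotient is (128/(4*s - 1)^3 + 144/(2*s - 1)^4)/(6); at s = 0 this is 8/3.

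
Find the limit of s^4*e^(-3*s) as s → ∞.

Write as s^4/e^{3s}, an ∞/∞ form.
Exponential growth dominates any polynomial, so repeated L'Hôpital (or the standard result) gives 0.

0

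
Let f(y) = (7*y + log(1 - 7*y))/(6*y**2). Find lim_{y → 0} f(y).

-49/12

Direct substitution gives 0/0.
Apply L'Hôpital: lim (7 - 7/(1 - 7*y))/(12*y), still 0/0.
After 2 applications of L'Hôpital's rule the quotient is (-49/(1 - 7*y)^2)/(12); substituting y = 0 gives -49/12.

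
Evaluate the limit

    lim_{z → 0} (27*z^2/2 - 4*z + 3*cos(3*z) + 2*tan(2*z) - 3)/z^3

Substitution gives 0/0; apply L'Hôpital's rule 3 times.
After differentiating numerator and denominator 3 times the quotient is (81*sin(3*z) + 96*tan(2*z)^4 + 128*tan(2*z)^2 + 32)/(6); at z = 0 this is 16/3.

16/3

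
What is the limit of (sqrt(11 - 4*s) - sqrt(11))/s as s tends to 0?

A 0/0 form; rationalise with √(11 - 4s) + √11. This collapses the numerator to -4s, leaving -4/(√(11 - 4s) + √11) → -4/(2√11) = -2*√(11)/11.

-2*√(11)/11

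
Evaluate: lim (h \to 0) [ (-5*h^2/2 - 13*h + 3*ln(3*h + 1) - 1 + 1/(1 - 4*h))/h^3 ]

91

Substitution gives 0/0 (the numerator vanishes to order 3).
Expand each term to order h^3: the coefficient of h^3 in 1/(1 - 4h) is 64 and in 3·ln(1 + 3h) is 27.
Lower-order terms cancel with the polynomial part, so the numerator is (91)·h^3 + o(h^3), and the limit is (91)/(1) = 91.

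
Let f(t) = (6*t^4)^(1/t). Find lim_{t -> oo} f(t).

1

Base → ∞ and exponent → 0: an ∞^0 form.
Take logs: (1/t)·ln(6·t^4) = (ln 6 + 4·ln t)/t → 0.
So the limit is e^0 = 1.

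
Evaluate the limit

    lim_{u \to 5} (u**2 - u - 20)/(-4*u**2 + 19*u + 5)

Direct substitution gives 0/0, so factor. Both numerator and denominator have (u - 5) as a factor.
After cancelling, the expression reduces to (u + 4)/(-4*u - 1).
Substituting u = 5 gives -3/7.

-3/7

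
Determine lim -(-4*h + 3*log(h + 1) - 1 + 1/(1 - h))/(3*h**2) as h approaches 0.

1/6

Substitution gives 0/0 (the numerator vanishes to order 2).
Expand each term to order h^2: the coefficient of h^2 in 1/(1 - h) is 1 and in 3·ln(1 + h) is -3/2.
Lower-order terms cancel with the polynomial part, so the numerator is (-1/2)·h^2 + o(h^2), and the limit is (-1/2)/(-3) = 1/6.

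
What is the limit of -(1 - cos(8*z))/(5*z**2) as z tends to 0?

Substitution gives 0/0.
Use (1 − cos u)/u² → 1/2 with u = 8z: the limit is 8²/(2·(-5)) = -32/5.

-32/5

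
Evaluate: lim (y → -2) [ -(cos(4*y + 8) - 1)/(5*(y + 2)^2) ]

Direct substitution gives 0/0.
Apply L'Hôpital: lim (-4*sin(4*y + 8))/(-10*y - 20), still 0/0.
After 2 applications of L'Hôpital's rule the quotient is (-16*cos(4*y + 8))/(-10); substituting y = -2 gives 8/5.

8/5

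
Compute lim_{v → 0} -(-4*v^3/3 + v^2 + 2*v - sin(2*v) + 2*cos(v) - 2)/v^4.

-1/12

Substitution gives 0/0 (the numerator vanishes to order 4).
Expand each term to order v^4: the coefficient of v^4 in −sin(2v) is 0 and in 2·cos(v) is 1/12.
Lower-order terms cancel with the polynomial part, so the numerator is (1/12)·v^4 + o(v^4), and the limit is (1/12)/(-1) = -1/12.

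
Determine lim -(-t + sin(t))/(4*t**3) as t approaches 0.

Direct substitution gives 0/0.
Apply L'Hôpital: lim (cos(t) - 1)/(-12*t^2), still 0/0.
Apply L'Hôpital: lim (-sin(t))/(-24*t), still 0/0.
After 3 applications of L'Hôpital's rule the quotient is (-cos(t))/(-24); substituting t = 0 gives 1/24.

1/24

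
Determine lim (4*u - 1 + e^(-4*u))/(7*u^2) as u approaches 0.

8/7

Direct substitution gives 0/0.
Apply L'Hôpital: lim (4 - 4*e^(-4*u))/(14*u), still 0/0.
After 2 applications of L'Hôpital's rule the quotient is (16*e^(-4*u))/(14); substituting u = 0 gives 8/7.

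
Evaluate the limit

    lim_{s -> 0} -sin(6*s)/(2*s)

-3

Substitution gives 0/0.
Write it as (6/(-2))·sin(6s)/(6s); since sin(u)/u → 1, the limit is -3.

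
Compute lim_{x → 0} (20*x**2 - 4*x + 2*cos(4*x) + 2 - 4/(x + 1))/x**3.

Substitution gives 0/0; apply L'Hôpital's rule 3 times.
After differentiating numerator and denominator 3 times the quotient is (128*sin(4*x) + 24/(x + 1)^4)/(6); at x = 0 this is 4.

4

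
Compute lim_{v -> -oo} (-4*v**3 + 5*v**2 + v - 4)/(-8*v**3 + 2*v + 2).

Numerator and denominator both have degree 3.
Dividing every term by v^3, all lower-order terms vanish and the limit is the ratio of leading coefficients, -4/(-8) = 1/2.

1/2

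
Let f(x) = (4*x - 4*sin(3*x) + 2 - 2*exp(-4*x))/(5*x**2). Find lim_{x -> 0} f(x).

Substitution gives 0/0; apply L'Hôpital's rule 2 times.
After differentiating numerator and denominator 2 times the quotient is (36*sin(3*x) - 32*e^(-4*x))/(10); at x = 0 this is -16/5.

-16/5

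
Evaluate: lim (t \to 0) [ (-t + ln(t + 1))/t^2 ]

Direct substitution gives 0/0.
Apply L'Hôpital: lim (-1 + 1/(t + 1))/(2*t), still 0/0.
After 2 applications of L'Hôpital's rule the quotient is (-1/(t + 1)^2)/(2); substituting t = 0 gives -1/2.

-1/2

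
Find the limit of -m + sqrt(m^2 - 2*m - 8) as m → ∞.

This has the form ∞ − ∞. Multiply and divide by the conjugate √(m^2 - 2*m - 8) + m.
That gives (-2m - 8) / (√(m^2 - 2*m - 8) + m).
Divide numerator and denominator by m: the limit is -2/(2·1) = -1.

-1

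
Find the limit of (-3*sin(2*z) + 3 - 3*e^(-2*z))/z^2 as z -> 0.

Substitution gives 0/0 (the numerator vanishes to order 2).
Expand each term to order z^2: the coefficient of z^2 in -3·sin(2z) is 0 and in -3·e^(-2z) is -6.
Lower-order terms cancel with the polynomial part, so the numerator is (-6)·z^2 + o(z^2), and the limit is (-6)/(1) = -6.

-6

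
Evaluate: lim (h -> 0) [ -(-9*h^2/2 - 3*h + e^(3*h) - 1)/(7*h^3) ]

-9/14

Direct substitution gives 0/0.
Apply L'Hôpital: lim (-9*h + 3*e^(3*h) - 3)/(-21*h^2), still 0/0.
Apply L'Hôpital: lim (9*e^(3*h) - 9)/(-42*h), still 0/0.
After 3 applications of L'Hôpital's rule the quotient is (27*e^(3*h))/(-42); substituting h = 0 gives -9/14.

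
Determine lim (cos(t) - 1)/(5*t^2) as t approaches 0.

Direct substitution gives 0/0.
Apply L'Hôpital: lim (-sin(t))/(10*t), still 0/0.
After 2 applications of L'Hôpital's rule the quotient is (-cos(t))/(10); substituting t = 0 gives -1/10.

-1/10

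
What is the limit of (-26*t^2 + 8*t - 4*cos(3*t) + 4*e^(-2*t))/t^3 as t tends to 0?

Substitution gives 0/0; apply L'Hôpital's rule 3 times.
After differentiating numerator and denominator 3 times the quotient is (-108*sin(3*t) - 32*e^(-2*t))/(6); at t = 0 this is -16/3.

-16/3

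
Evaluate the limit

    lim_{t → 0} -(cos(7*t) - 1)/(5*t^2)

49/10

Direct substitution gives 0/0.
Apply L'Hôpital: lim (-7*sin(7*t))/(-10*t), still 0/0.
After 2 applications of L'Hôpital's rule the quotient is (-49*cos(7*t))/(-10); substituting t = 0 gives 49/10.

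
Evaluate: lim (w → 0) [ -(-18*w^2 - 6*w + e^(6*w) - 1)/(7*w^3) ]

Direct substitution gives 0/0.
Apply L'Hôpital: lim (-36*w + 6*e^(6*w) - 6)/(-21*w^2), still 0/0.
Apply L'Hôpital: lim (36*e^(6*w) - 36)/(-42*w), still 0/0.
After 3 applications of L'Hôpital's rule the quotient is (216*e^(6*w))/(-42); substituting w = 0 gives -36/7.

-36/7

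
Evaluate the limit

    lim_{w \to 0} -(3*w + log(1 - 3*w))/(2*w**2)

9/4

Direct substitution gives 0/0.
Apply L'Hôpital: lim (3 - 3/(1 - 3*w))/(-4*w), still 0/0.
After 2 applications of L'Hôpital's rule the quotient is (-9/(1 - 3*w)^2)/(-4); substituting w = 0 gives 9/4.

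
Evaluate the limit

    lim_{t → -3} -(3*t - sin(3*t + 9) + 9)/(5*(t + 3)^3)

-9/10

Direct substitution gives 0/0.
Apply L'Hôpital: lim (3 - 3*cos(3*t + 9))/(-15*(t + 3)^2), still 0/0.
Apply L'Hôpital: lim (9*sin(3*t + 9))/(-30*t - 90), still 0/0.
After 3 applications of L'Hôpital's rule the quotient is (27*cos(3*t + 9))/(-30); substituting t = -3 gives -9/10.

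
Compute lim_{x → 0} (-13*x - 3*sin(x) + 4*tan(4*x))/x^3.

515/6

Substitution gives 0/0; apply L'Hôpital's rule 3 times.
After differentiating numerator and denominator 3 times the quotient is (3*cos(x) + 1536*tan(4*x)^4 + 2048*tan(4*x)^2 + 512)/(6); at x = 0 this is 515/6.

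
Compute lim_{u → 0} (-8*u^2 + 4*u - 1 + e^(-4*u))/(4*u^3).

-8/3

Direct substitution gives 0/0.
Apply L'Hôpital: lim (-16*u + 4 - 4*e^(-4*u))/(12*u^2), still 0/0.
Apply L'Hôpital: lim (-16 + 16*e^(-4*u))/(24*u), still 0/0.
After 3 applications of L'Hôpital's rule the quotient is (-64*e^(-4*u))/(24); substituting u = 0 gives -8/3.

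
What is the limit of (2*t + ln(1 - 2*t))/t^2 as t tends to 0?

-2

Direct substitution gives 0/0.
Apply L'Hôpital: lim (2 - 2/(1 - 2*t))/(2*t), still 0/0.
After 2 applications of L'Hôpital's rule the quotient is (-4/(1 - 2*t)^2)/(2); substituting t = 0 gives -2.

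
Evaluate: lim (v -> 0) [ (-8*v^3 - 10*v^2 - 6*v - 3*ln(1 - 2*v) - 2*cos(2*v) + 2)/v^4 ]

32/3

Substitution gives 0/0; apply L'Hôpital's rule 4 times.
After differentiating numerator and denominator 4 times the quotient is (-32*cos(2*v) + 288/(2*v - 1)^4)/(24); at v = 0 this is 32/3.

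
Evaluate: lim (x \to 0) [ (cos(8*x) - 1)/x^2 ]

-32

Direct substitution gives 0/0.
Apply L'Hôpital: lim (-8*sin(8*x))/(2*x), still 0/0.
After 2 applications of L'Hôpital's rule the quotient is (-64*cos(8*x))/(2); substituting x = 0 gives -32.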